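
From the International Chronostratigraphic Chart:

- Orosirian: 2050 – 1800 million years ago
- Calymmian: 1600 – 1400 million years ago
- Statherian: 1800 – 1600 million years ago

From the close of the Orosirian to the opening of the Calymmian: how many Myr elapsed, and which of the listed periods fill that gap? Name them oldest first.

200 million years; Statherian

End of Orosirian = 1800 Ma; start of Calymmian = 1600 Ma.
Gap = 1800 − 1600 = 200 Myr.
Periods wholly inside 1800–1600 Ma: Statherian (1800–1600).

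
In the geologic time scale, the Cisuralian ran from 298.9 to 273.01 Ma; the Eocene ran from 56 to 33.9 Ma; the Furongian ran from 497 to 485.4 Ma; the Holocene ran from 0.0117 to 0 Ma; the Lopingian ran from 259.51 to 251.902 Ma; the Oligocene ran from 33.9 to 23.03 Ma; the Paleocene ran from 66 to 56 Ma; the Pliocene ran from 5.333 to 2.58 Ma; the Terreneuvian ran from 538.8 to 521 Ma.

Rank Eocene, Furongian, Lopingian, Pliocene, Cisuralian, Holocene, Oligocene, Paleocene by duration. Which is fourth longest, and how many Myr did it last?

Durations: Eocene 22.1; Furongian 11.6; Lopingian 7.608; Pliocene 2.753; Cisuralian 25.89; Holocene 0.0117; Oligocene 10.87; Paleocene 10 Myr.
Sorted longest-first: Cisuralian (25.89), Eocene (22.1), Furongian (11.6), Oligocene (10.87), Paleocene (10), Lopingian (7.608), Pliocene (2.753), Holocene (0.0117).
The fourth longest is Oligocene at 10.87 Myr.

Oligocene, 10.87 million years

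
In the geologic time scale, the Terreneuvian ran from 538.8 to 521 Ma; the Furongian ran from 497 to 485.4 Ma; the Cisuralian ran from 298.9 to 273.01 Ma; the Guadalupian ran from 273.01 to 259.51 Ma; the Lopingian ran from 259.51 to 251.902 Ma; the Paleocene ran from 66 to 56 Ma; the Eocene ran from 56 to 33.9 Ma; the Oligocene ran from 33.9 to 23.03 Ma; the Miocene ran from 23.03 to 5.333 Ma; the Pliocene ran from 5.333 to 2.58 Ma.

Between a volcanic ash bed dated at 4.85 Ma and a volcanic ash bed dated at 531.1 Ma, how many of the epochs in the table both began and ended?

The older date is 531.1 Ma and the younger is 4.85 Ma.
Epochs with start < 531.1 and end > 4.85 Ma: Furongian (497–485.4), Cisuralian (298.9–273.01), Guadalupian (273.01–259.51), Lopingian (259.51–251.902), Paleocene (66–56), Eocene (56–33.9), Oligocene (33.9–23.03), Miocene (23.03–5.333).
That is 8 complete epochs.

8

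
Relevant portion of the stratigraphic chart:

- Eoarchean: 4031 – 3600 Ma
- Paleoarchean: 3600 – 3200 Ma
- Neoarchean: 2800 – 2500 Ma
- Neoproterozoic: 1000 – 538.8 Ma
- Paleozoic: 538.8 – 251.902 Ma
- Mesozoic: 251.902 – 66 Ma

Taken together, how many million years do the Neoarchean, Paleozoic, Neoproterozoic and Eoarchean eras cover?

Duration is start − end for each: (2800 − 2500) + (538.8 − 251.902) + (1000 − 538.8) + (4031 − 3600).
That is 300 + 286.898 + 461.2 + 431, which totals 1479.098 million years.

1479.098 million years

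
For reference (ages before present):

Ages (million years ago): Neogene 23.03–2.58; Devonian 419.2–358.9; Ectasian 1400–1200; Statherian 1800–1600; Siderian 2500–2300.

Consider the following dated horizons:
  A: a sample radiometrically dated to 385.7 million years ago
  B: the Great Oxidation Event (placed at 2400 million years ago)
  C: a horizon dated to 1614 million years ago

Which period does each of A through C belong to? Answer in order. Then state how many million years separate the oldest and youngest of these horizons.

Match each age against the start–end ranges in the excerpt: A = 385.7 Ma → Devonian (419.2–358.9); B = 2400 Ma → Siderian (2500–2300); C = 1614 Ma → Statherian (1800–1600).
The largest age is 2400 Ma and the smallest is 385.7 Ma; their difference is 2014.3 Myr.

A — Devonian; B — Siderian; C — Statherian; span 2014.3 million years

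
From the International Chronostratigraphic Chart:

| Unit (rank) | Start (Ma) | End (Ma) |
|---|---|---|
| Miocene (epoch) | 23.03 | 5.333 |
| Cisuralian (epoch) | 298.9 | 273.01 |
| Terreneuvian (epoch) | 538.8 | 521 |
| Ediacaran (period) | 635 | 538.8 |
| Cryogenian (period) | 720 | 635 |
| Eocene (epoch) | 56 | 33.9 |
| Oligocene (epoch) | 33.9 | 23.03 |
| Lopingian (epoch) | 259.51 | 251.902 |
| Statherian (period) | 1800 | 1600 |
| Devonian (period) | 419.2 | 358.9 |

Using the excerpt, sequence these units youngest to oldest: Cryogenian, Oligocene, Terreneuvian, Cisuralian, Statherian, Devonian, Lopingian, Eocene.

Read off each span (Ma): Cryogenian 720–635; Oligocene 33.9–23.03; Terreneuvian 538.8–521; Cisuralian 298.9–273.01; Statherian 1800–1600; Devonian 419.2–358.9; Lopingian 259.51–251.902; Eocene 56–33.9.
Larger Ma is older, so oldest→youngest is Statherian, Cryogenian, Terreneuvian, Devonian, Cisuralian, Lopingian, Eocene, Oligocene; reverse it for youngest→oldest.

Oligocene, Eocene, Lopingian, Cisuralian, Devonian, Terreneuvian, Cryogenian, Statherian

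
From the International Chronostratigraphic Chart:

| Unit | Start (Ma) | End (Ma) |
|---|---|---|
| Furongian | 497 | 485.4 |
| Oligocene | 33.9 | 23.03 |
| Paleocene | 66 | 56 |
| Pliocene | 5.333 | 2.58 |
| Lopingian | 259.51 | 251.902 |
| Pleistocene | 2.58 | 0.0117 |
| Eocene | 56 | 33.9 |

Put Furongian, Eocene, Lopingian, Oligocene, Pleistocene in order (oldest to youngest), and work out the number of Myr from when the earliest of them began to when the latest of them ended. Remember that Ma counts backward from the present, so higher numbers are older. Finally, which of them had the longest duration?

Furongian, Lopingian, Eocene, Oligocene, Pleistocene; total span 496.9883 Myr; longest is Eocene

From the excerpt: Furongian 497–485.4; Eocene 56–33.9; Lopingian 259.51–251.902; Oligocene 33.9–23.03; Pleistocene 2.58–0.0117 (Ma).
Larger Ma is earlier, so the oldest is Furongian and the youngest is Pleistocene; oldest to youngest: Furongian, Lopingian, Eocene, Oligocene, Pleistocene.
Oldest start 497 minus youngest end 0.0117 gives 496.9883 Myr overall.
Individual lengths (start − end): Furongian 11.6; Lopingian 7.608; Oligocene 10.87; Eocene 22.1; Pleistocene 2.5683. The largest is Eocene at 22.1 Myr.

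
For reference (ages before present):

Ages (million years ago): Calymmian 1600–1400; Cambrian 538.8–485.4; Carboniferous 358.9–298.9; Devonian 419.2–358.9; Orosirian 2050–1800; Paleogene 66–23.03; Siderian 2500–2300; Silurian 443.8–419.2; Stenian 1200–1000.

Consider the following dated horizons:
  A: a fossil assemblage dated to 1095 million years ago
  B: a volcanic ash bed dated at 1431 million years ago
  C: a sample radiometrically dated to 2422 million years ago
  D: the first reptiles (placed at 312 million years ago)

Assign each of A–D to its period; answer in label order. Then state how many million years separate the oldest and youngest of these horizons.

A: 1095 Ma lies in 1200–1000 Ma, so Stenian.
B: 1431 Ma lies in 1600–1400 Ma, so Calymmian.
C: 2422 Ma lies in 2500–2300 Ma, so Siderian.
D: 312 Ma lies in 358.9–298.9 Ma, so Carboniferous.
Oldest = 2422 Ma, youngest = 312 Ma → span 2110 Myr.

A — Stenian; B — Calymmian; C — Siderian; D — Carboniferous; span 2110 million years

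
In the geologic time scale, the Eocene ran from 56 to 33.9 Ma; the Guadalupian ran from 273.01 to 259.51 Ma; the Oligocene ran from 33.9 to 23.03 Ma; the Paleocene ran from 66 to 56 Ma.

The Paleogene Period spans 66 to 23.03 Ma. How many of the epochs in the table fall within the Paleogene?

3

Epochs inside 66–23.03 Ma: Paleocene, Eocene, Oligocene — 3 in total.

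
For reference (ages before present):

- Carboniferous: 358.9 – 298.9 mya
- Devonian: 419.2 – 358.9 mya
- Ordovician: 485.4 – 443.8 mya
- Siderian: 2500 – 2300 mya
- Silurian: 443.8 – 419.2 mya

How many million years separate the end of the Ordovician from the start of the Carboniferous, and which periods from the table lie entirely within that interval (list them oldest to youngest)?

The Ordovician closes at 443.8 Ma and the Carboniferous opens at 358.9 Ma, so the interval is 443.8 − 358.9 = 84.9 Myr.
A period fits inside if it starts at or after 443.8 Ma and ends at or before 358.9 Ma; oldest first that gives Silurian, Devonian.

84.9 million years; Silurian, Devonian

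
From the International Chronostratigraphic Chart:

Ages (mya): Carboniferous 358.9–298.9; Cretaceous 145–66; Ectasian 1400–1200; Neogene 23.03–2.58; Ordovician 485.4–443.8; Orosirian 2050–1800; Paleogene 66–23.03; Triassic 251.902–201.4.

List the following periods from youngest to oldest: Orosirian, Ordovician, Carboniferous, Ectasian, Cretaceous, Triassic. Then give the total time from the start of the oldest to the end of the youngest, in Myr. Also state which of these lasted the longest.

Start ages (Ma): Orosirian 2050, Ectasian 1400, Ordovician 485.4, Carboniferous 358.9, Triassic 251.902, Cretaceous 145.
Ordered youngest to oldest: Cretaceous, Triassic, Carboniferous, Ordovician, Ectasian, Orosirian.
Span = 2050 − 66 = 1984 Myr.
Durations: Ordovician 41.6, Triassic 50.502, Orosirian 250, Cretaceous 79, Carboniferous 60, Ectasian 200 → longest is Orosirian (250 Myr).

Cretaceous → Triassic → Carboniferous → Ordovician → Ectasian → Orosirian; total span 1984 Myr; longest is Orosirian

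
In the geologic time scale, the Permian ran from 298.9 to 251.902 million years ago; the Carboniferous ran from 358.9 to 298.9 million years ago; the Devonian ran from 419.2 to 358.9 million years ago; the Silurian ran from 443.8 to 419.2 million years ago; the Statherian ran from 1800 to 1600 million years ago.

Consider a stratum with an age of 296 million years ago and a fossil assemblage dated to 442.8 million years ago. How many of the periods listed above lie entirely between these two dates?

2

The older date is 442.8 Ma and the younger is 296 Ma.
Periods with start < 442.8 and end > 296 Ma: Devonian (419.2–358.9), Carboniferous (358.9–298.9).
That is 2 complete periods.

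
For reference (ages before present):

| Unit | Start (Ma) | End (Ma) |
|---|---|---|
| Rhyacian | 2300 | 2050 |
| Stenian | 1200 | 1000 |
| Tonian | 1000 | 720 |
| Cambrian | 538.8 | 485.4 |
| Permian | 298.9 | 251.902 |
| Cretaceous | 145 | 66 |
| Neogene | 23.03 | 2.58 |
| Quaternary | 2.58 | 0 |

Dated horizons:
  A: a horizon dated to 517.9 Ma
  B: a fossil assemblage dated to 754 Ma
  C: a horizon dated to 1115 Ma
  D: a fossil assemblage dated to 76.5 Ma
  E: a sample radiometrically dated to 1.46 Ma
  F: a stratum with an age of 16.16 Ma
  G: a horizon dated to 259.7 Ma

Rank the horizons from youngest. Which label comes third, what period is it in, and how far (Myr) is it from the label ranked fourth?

Smaller Ma means younger, so youngest first: E 1.46 < F 16.16 < D 76.5 < G 259.7 < A 517.9 < B 754 < C 1115.
Counting 3 along gives D (76.5 Ma); the excerpt puts that inside the Cretaceous, 145–66 Ma.
Next in line is G (259.7 Ma), and 259.7 − 76.5 = 183.2 Myr.

D, in the Cretaceous; 183.2 million years to G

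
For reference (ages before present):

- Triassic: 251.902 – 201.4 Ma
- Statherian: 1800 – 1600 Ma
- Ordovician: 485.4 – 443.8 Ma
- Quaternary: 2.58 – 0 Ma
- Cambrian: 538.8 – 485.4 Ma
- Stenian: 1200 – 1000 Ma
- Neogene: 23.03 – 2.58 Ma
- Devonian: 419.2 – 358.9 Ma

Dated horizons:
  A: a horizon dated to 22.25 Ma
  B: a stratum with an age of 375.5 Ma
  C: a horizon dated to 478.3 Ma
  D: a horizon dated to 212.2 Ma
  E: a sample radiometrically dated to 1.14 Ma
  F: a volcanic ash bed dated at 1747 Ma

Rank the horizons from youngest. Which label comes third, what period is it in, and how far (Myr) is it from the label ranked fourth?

Sorted youngest-first by Ma: E (1.14), A (22.25), D (212.2), B (375.5), C (478.3), F (1747).
The third youngest is D at 212.2 Ma, which lies in 251.902–201.4 Ma: the Triassic.
The fourth youngest is B at 375.5 Ma; separation = |212.2 − 375.5| = 163.3 Myr.

D, in the Triassic; 163.3 million years to B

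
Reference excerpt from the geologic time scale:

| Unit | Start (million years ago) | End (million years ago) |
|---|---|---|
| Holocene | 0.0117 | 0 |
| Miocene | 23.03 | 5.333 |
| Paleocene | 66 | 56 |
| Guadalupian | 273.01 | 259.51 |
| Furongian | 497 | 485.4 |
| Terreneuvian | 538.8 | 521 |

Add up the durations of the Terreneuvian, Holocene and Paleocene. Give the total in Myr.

27.8117 million years

Each duration: Terreneuvian = 17.8; Holocene = 0.0117; Paleocene = 10.
Sum: 17.8 + 0.0117 + 10 = 27.8117 Myr.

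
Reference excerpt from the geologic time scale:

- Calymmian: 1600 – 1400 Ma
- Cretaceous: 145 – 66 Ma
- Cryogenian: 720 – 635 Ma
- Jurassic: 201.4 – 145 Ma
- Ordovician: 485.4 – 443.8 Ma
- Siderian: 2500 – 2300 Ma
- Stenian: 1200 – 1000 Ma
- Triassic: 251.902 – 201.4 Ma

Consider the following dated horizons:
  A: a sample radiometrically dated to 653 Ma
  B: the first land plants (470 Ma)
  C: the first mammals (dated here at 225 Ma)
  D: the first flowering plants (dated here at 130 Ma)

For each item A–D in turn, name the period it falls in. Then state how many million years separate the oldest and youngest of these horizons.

Match each age against the start–end ranges in the excerpt: A = 653 Ma → Cryogenian (720–635); B = 470 Ma → Ordovician (485.4–443.8); C = 225 Ma → Triassic (251.902–201.4); D = 130 Ma → Cretaceous (145–66).
The largest age is 653 Ma and the smallest is 130 Ma; their difference is 523 Myr.

A — Cryogenian; B — Ordovician; C — Triassic; D — Cretaceous; span 523 million years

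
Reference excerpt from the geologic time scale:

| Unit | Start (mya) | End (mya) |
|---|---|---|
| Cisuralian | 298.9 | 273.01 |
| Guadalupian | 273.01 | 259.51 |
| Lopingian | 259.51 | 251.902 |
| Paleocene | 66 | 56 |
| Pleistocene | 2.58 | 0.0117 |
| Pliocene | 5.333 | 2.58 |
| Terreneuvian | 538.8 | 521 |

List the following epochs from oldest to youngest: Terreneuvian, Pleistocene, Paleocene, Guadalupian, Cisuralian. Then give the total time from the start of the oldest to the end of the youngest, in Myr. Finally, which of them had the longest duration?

Terreneuvian, Cisuralian, Guadalupian, Paleocene, Pleistocene; total span 538.7883 Myr; longest is Cisuralian

Start ages (Ma): Terreneuvian 538.8, Cisuralian 298.9, Guadalupian 273.01, Paleocene 66, Pleistocene 2.58.
Ordered oldest to youngest: Terreneuvian, Cisuralian, Guadalupian, Paleocene, Pleistocene.
Span = 538.8 − 0.0117 = 538.7883 Myr.
Durations: Terreneuvian 17.8, Guadalupian 13.5, Paleocene 10, Cisuralian 25.89, Pleistocene 2.5683 → longest is Cisuralian (25.89 Myr).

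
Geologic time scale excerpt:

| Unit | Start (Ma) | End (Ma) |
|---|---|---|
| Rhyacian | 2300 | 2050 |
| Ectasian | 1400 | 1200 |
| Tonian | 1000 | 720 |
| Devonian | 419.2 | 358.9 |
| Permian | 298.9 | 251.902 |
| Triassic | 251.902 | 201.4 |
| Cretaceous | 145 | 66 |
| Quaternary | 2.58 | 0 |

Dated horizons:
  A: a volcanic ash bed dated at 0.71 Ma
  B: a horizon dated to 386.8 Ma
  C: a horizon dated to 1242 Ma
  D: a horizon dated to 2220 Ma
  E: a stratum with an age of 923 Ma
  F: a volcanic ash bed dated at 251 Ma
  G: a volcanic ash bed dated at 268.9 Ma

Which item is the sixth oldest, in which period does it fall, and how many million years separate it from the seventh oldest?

F, in the Triassic; 250.29 million years to A

Larger Ma means older, so oldest first: D 2220 > C 1242 > E 923 > B 386.8 > G 268.9 > F 251 > A 0.71.
Counting 6 along gives F (251 Ma); the excerpt puts that inside the Triassic, 251.902–201.4 Ma.
Next in line is A (0.71 Ma), and 251 − 0.71 = 250.29 Myr.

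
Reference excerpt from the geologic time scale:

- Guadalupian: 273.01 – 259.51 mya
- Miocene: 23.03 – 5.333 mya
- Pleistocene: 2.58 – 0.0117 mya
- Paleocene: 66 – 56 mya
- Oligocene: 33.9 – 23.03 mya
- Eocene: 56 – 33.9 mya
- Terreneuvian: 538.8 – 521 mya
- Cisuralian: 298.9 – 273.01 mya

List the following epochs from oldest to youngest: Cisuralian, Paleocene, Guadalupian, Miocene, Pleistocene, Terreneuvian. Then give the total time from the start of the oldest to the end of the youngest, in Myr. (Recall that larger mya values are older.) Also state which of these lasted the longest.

Terreneuvian, Cisuralian, Guadalupian, Paleocene, Miocene, Pleistocene; total span 538.7883 Myr; longest is Cisuralian

Start ages (Ma): Terreneuvian 538.8, Cisuralian 298.9, Guadalupian 273.01, Paleocene 66, Miocene 23.03, Pleistocene 2.58.
Ordered oldest to youngest: Terreneuvian, Cisuralian, Guadalupian, Paleocene, Miocene, Pleistocene.
Span = 538.8 − 0.0117 = 538.7883 Myr.
Durations: Terreneuvian 17.8, Pleistocene 2.5683, Guadalupian 13.5, Paleocene 10, Miocene 17.697, Cisuralian 25.89 → longest is Cisuralian (25.89 Myr).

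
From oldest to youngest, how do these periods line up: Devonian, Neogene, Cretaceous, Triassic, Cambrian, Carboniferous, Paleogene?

Cambrian, Devonian, Carboniferous, Triassic, Cretaceous, Paleogene, Neogene

Era membership (oldest first within each) — Paleozoic: Cambrian, Devonian, Carboniferous; Mesozoic: Triassic, Cretaceous; Cenozoic: Paleogene, Neogene. Paleozoic precedes Mesozoic, which precedes Cenozoic. Concatenating the groups in that era order gives oldest to youngest directly.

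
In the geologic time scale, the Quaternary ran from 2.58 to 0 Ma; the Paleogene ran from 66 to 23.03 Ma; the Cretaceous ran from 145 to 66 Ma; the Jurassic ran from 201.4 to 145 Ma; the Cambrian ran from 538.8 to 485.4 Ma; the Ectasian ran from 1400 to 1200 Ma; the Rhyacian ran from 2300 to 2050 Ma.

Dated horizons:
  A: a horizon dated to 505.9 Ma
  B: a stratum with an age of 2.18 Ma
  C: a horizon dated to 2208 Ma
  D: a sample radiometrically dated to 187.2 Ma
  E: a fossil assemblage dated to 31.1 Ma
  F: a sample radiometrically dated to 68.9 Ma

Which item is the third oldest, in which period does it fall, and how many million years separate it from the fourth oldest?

Larger Ma means older, so oldest first: C 2208 > A 505.9 > D 187.2 > F 68.9 > E 31.1 > B 2.18.
Counting 3 along gives D (187.2 Ma); the excerpt puts that inside the Jurassic, 201.4–145 Ma.
Next in line is F (68.9 Ma), and 187.2 − 68.9 = 118.3 Myr.

D, in the Jurassic; 118.3 million years to F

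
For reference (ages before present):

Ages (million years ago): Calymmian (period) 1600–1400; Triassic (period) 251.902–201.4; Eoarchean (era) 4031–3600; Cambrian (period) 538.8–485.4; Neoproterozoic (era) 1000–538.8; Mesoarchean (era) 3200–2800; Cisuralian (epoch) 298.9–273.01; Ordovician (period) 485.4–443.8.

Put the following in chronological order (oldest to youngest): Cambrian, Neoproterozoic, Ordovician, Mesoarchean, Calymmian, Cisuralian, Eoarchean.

Eoarchean, Mesoarchean, Calymmian, Neoproterozoic, Cambrian, Ordovician, Cisuralian

Read off each span (Ma): Cambrian 538.8–485.4; Neoproterozoic 1000–538.8; Ordovician 485.4–443.8; Mesoarchean 3200–2800; Calymmian 1600–1400; Cisuralian 298.9–273.01; Eoarchean 4031–3600.
Larger Ma is older, so oldest→youngest is Eoarchean, Mesoarchean, Calymmian, Neoproterozoic, Cambrian, Ordovician, Cisuralian.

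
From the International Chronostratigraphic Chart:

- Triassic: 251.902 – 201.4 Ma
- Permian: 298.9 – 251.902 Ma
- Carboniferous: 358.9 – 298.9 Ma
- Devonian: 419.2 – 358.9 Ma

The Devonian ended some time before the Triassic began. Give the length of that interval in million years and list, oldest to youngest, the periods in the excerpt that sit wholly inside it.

106.998 million years; Carboniferous, Permian

The Devonian closes at 358.9 Ma and the Triassic opens at 251.902 Ma, so the interval is 358.9 − 251.902 = 106.998 Myr.
A period fits inside if it starts at or after 358.9 Ma and ends at or before 251.902 Ma; oldest first that gives Carboniferous, Permian.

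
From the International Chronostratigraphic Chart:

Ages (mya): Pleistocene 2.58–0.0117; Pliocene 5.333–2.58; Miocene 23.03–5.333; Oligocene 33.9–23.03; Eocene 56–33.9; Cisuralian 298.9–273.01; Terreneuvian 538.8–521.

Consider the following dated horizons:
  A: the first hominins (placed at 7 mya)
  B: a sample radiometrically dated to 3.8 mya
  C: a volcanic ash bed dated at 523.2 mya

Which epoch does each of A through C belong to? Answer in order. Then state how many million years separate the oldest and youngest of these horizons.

Match each age against the start–end ranges in the excerpt: A = 7 Ma → Miocene (23.03–5.333); B = 3.8 Ma → Pliocene (5.333–2.58); C = 523.2 Ma → Terreneuvian (538.8–521).
The largest age is 523.2 Ma and the smallest is 3.8 Ma; their difference is 519.4 Myr.

A — Miocene; B — Pliocene; C — Terreneuvian; span 519.4 million years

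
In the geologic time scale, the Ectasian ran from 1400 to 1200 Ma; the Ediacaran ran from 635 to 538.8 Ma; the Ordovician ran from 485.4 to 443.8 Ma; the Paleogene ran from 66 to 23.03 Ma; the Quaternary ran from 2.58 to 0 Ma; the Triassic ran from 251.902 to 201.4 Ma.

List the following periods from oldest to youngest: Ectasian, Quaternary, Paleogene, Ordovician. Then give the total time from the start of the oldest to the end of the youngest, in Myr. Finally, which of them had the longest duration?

Ectasian, Ordovician, Paleogene, Quaternary; total span 1400 Myr; longest is Ectasian

Start ages (Ma): Ectasian 1400, Ordovician 485.4, Paleogene 66, Quaternary 2.58.
Ordered oldest to youngest: Ectasian, Ordovician, Paleogene, Quaternary.
Span = 1400 − 0 = 1400 Myr.
Durations: Ectasian 200, Quaternary 2.58, Paleogene 42.97, Ordovician 41.6 → longest is Ectasian (200 Myr).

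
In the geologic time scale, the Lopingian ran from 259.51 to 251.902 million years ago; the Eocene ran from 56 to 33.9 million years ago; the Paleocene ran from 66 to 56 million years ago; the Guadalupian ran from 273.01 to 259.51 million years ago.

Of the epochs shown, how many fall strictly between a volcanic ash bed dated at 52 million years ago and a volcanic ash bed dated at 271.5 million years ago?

271.5 Ma sits inside the Guadalupian (273.01–259.51) and 52 Ma inside the Eocene (56–33.9); neither of those is wholly between the two dates.
The listed epochs lying completely between them are Lopingian, Paleocene — 2 in all.

2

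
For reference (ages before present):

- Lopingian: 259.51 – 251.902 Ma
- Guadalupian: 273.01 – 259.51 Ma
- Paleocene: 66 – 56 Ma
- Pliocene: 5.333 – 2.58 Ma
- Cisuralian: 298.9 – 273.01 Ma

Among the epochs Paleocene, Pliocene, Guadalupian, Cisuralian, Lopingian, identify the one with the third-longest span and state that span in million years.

Durations: Paleocene 10; Pliocene 2.753; Guadalupian 13.5; Cisuralian 25.89; Lopingian 7.608 Myr.
Sorted longest-first: Cisuralian (25.89), Guadalupian (13.5), Paleocene (10), Lopingian (7.608), Pliocene (2.753).
The third longest is Paleocene at 10 Myr.

Paleocene, 10 million years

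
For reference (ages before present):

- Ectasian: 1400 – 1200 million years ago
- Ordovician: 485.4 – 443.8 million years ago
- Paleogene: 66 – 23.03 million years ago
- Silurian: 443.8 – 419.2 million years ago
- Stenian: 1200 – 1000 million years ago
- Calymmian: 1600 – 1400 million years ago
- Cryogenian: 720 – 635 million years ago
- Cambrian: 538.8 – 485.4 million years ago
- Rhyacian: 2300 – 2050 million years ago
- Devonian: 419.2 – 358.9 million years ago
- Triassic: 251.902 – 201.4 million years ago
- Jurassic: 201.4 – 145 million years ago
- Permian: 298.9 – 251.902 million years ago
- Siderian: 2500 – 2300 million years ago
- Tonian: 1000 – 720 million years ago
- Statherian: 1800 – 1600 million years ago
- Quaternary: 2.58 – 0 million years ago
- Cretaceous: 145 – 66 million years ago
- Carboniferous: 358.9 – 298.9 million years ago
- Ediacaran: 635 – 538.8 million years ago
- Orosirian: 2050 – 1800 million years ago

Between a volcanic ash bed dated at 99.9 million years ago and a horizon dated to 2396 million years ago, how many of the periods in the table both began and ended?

17

2396 Ma sits inside the Siderian (2500–2300) and 99.9 Ma inside the Cretaceous (145–66); neither of those is wholly between the two dates.
The listed periods lying completely between them are Rhyacian, Orosirian, Statherian, Calymmian, Ectasian, Stenian, Tonian, Cryogenian, Ediacaran, Cambrian, Ordovician, Silurian, Devonian, Carboniferous, Permian, Triassic, Jurassic — 17 in all.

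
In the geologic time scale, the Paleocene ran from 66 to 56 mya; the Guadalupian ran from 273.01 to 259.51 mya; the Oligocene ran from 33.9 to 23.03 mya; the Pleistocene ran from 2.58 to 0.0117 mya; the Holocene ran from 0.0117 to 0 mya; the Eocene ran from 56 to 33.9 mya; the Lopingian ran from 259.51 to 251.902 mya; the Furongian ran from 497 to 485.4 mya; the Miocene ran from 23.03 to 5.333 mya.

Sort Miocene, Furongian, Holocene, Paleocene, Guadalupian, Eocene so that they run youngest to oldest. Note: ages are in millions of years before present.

The oldest of these is Furongian (starts 497 Ma) and the youngest is Holocene (ends 0 Ma).
In between, by decreasing start age: Guadalupian (273.01), Paleocene (66), Eocene (56), Miocene (23.03).
Listing youngest first means reversing that sequence.

Holocene, Miocene, Eocene, Paleocene, Guadalupian, Furongian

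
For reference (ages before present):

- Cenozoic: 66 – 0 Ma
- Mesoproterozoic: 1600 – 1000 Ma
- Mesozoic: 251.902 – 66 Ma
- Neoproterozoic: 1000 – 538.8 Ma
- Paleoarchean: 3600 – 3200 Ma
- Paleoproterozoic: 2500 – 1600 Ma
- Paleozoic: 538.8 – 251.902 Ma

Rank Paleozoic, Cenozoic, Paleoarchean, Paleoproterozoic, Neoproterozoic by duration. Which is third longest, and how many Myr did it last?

Paleoarchean, 400 million years

Start − end for each: Paleozoic 538.8 − 251.902 = 286.898; Cenozoic 66 − 0 = 66; Paleoarchean 3600 − 3200 = 400; Paleoproterozoic 2500 − 1600 = 900; Neoproterozoic 1000 − 538.8 = 461.2.
Ranking these from longest: Paleoproterozoic > Neoproterozoic > Paleoarchean > Paleozoic > Cenozoic.
Position 3 in that ranking is Paleoarchean, which lasted 400 Myr.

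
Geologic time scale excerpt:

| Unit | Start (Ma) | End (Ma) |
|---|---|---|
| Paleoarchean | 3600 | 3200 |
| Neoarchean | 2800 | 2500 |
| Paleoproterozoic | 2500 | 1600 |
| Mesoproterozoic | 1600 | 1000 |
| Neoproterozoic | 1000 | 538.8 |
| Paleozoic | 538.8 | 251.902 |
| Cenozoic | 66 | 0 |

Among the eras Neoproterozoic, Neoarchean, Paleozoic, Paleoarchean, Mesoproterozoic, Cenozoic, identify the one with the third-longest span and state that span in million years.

Paleoarchean, 400 million years

Durations: Neoproterozoic 461.2; Neoarchean 300; Paleozoic 286.898; Paleoarchean 400; Mesoproterozoic 600; Cenozoic 66 Myr.
Sorted longest-first: Mesoproterozoic (600), Neoproterozoic (461.2), Paleoarchean (400), Neoarchean (300), Paleozoic (286.898), Cenozoic (66).
The third longest is Paleoarchean at 400 Myr.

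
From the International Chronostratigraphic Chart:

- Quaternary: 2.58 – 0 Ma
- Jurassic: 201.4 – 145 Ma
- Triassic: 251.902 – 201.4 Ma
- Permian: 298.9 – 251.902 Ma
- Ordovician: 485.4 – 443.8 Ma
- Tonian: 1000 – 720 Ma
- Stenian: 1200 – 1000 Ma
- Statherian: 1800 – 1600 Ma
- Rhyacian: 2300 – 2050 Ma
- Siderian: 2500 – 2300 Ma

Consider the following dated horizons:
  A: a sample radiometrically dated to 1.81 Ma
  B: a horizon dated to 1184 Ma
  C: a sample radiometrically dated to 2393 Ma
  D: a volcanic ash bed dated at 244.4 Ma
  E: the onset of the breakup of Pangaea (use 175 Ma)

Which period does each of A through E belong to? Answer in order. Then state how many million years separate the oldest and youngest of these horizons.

A: 1.81 Ma lies in 2.58–0 Ma, so Quaternary.
B: 1184 Ma lies in 1200–1000 Ma, so Stenian.
C: 2393 Ma lies in 2500–2300 Ma, so Siderian.
D: 244.4 Ma lies in 251.902–201.4 Ma, so Triassic.
E: 175 Ma lies in 201.4–145 Ma, so Jurassic.
Oldest = 2393 Ma, youngest = 1.81 Ma → span 2391.19 Myr.

A — Quaternary; B — Stenian; C — Siderian; D — Triassic; E — Jurassic; span 2391.19 million years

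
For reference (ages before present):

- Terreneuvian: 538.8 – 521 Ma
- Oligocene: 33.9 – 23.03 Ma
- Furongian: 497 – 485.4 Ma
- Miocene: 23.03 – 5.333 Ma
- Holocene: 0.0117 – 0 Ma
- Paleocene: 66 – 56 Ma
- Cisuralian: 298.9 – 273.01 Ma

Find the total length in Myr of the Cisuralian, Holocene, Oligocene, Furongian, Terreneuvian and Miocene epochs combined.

83.8687 million years

Duration is start − end for each: (298.9 − 273.01) + (0.0117 − 0) + (33.9 − 23.03) + (497 − 485.4) + (538.8 − 521) + (23.03 − 5.333).
That is 25.89 + 0.0117 + 10.87 + 11.6 + 17.8 + 17.697, which totals 83.8687 million years.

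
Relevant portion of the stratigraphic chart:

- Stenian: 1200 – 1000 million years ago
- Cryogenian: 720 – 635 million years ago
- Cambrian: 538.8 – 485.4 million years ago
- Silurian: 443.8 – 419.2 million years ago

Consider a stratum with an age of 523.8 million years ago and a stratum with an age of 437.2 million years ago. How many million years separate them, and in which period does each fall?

Elapsed time: 523.8 − 437.2 = 86.6 Myr.
523.8 Ma lies within 538.8–485.4 Ma: Cambrian.
437.2 Ma lies within 443.8–419.2 Ma: Silurian.

86.6 million years apart; the first in the Cambrian, the second in the Silurian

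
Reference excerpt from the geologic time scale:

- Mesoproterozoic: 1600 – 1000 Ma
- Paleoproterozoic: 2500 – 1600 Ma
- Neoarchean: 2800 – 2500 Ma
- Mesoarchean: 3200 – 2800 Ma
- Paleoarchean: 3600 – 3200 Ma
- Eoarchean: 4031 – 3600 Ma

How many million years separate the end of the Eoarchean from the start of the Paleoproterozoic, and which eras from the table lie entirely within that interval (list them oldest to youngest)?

1100 million years; Paleoarchean, Mesoarchean, Neoarchean

The Eoarchean closes at 3600 Ma and the Paleoproterozoic opens at 2500 Ma, so the interval is 3600 − 2500 = 1100 Myr.
An era fits inside if it starts at or after 3600 Ma and ends at or before 2500 Ma; oldest first that gives Paleoarchean, Mesoarchean, Neoarchean.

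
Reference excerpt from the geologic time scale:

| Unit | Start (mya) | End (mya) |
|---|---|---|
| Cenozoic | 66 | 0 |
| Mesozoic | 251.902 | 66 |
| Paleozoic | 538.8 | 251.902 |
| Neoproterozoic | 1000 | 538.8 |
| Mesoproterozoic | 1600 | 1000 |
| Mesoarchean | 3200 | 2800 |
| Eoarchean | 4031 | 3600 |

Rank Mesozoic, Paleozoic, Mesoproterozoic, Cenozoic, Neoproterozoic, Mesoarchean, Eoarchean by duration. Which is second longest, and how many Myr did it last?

Start − end for each: Mesozoic 251.902 − 66 = 185.902; Paleozoic 538.8 − 251.902 = 286.898; Mesoproterozoic 1600 − 1000 = 600; Cenozoic 66 − 0 = 66; Neoproterozoic 1000 − 538.8 = 461.2; Mesoarchean 3200 − 2800 = 400; Eoarchean 4031 − 3600 = 431.
Ranking these from longest: Mesoproterozoic > Neoproterozoic > Eoarchean > Mesoarchean > Paleozoic > Mesozoic > Cenozoic.
Position 2 in that ranking is Neoproterozoic, which lasted 461.2 Myr.

Neoproterozoic, 461.2 million years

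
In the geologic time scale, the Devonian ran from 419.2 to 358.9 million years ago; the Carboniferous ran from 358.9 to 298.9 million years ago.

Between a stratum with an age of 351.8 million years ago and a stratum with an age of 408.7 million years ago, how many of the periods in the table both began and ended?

0

Checking each listed span, none has both start < 408.7 Ma and end > 351.8 Ma — every period straddles one of the two dates or lies outside them — so the count is 0.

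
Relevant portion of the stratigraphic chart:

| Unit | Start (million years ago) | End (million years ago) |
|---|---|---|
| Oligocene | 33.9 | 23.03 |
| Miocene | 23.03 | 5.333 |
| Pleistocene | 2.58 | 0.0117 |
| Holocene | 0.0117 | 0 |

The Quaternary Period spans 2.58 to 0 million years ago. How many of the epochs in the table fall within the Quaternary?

2

Epochs inside 2.58–0 Ma: Pleistocene, Holocene — 2 in total.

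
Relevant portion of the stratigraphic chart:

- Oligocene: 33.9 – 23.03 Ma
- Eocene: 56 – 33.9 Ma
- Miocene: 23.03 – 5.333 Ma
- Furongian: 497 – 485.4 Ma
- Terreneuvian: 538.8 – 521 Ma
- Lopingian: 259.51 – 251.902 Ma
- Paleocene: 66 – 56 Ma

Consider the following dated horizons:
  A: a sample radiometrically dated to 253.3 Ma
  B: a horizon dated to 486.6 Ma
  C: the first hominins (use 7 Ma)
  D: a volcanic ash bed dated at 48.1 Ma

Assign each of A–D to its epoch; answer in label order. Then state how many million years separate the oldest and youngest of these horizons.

A — Lopingian; B — Furongian; C — Miocene; D — Eocene; span 479.6 million years

A: 253.3 Ma lies in 259.51–251.902 Ma, so Lopingian.
B: 486.6 Ma lies in 497–485.4 Ma, so Furongian.
C: 7 Ma lies in 23.03–5.333 Ma, so Miocene.
D: 48.1 Ma lies in 56–33.9 Ma, so Eocene.
Oldest = 486.6 Ma, youngest = 7 Ma → span 479.6 Myr.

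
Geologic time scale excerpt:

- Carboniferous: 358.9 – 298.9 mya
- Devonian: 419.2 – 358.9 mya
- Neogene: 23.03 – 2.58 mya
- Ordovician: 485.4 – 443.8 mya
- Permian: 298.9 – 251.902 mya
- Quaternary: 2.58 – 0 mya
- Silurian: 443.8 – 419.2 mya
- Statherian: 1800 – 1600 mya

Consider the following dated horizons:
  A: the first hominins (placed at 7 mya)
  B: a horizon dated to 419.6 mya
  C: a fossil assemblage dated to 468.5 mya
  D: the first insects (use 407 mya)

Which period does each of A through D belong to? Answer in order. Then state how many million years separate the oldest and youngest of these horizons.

A: 7 Ma lies in 23.03–2.58 Ma, so Neogene.
B: 419.6 Ma lies in 443.8–419.2 Ma, so Silurian.
C: 468.5 Ma lies in 485.4–443.8 Ma, so Ordovician.
D: 407 Ma lies in 419.2–358.9 Ma, so Devonian.
Oldest = 468.5 Ma, youngest = 7 Ma → span 461.5 Myr.

A — Neogene; B — Silurian; C — Ordovician; D — Devonian; span 461.5 million years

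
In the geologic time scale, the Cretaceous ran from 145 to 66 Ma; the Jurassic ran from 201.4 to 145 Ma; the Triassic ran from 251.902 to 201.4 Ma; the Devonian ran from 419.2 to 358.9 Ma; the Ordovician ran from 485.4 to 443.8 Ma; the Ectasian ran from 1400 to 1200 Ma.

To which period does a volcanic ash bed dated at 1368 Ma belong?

Ectasian

1368 Ma lies between 1400 and 1200 Ma, so it falls in the Ectasian.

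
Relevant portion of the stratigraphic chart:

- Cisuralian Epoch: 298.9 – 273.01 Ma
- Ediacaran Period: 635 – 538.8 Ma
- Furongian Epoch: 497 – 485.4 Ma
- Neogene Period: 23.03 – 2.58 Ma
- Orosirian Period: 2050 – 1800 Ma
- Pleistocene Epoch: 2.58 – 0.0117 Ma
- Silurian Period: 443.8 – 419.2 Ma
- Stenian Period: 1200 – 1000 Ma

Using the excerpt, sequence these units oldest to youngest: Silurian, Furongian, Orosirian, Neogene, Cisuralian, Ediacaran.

Orosirian, Ediacaran, Furongian, Silurian, Cisuralian, Neogene

Read off each span (Ma): Silurian 443.8–419.2; Furongian 497–485.4; Orosirian 2050–1800; Neogene 23.03–2.58; Cisuralian 298.9–273.01; Ediacaran 635–538.8.
Larger Ma is older, so oldest→youngest is Orosirian, Ediacaran, Furongian, Silurian, Cisuralian, Neogene.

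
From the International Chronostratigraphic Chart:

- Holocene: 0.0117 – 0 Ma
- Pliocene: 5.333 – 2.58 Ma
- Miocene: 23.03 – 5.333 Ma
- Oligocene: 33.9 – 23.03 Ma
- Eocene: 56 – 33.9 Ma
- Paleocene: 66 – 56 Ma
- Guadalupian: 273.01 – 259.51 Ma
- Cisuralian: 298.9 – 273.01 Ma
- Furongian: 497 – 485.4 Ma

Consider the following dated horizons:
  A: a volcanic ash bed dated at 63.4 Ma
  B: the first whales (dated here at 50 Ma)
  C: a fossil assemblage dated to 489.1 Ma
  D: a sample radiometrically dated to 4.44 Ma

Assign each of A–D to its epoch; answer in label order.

Match each age against the start–end ranges in the excerpt: A = 63.4 Ma → Paleocene (66–56); B = 50 Ma → Eocene (56–33.9); C = 489.1 Ma → Furongian (497–485.4); D = 4.44 Ma → Pliocene (5.333–2.58).

A — Paleocene; B — Eocene; C — Furongian; D — Pliocene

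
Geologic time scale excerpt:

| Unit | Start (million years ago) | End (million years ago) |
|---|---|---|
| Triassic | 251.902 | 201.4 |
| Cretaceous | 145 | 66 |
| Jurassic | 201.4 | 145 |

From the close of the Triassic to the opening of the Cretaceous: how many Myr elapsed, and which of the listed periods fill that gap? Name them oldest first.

56.4 million years; Jurassic

The Triassic closes at 201.4 Ma and the Cretaceous opens at 145 Ma, so the interval is 201.4 − 145 = 56.4 Myr.
A period fits inside if it starts at or after 201.4 Ma and ends at or before 145 Ma; oldest first that gives Jurassic.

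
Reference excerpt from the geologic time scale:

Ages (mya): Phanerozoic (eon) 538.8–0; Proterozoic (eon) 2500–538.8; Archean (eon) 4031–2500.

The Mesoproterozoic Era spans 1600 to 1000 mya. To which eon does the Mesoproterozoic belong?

The Mesoproterozoic (1600–1000 Ma) lies entirely within 2500–538.8 Ma, the Proterozoic Eon.

Proterozoic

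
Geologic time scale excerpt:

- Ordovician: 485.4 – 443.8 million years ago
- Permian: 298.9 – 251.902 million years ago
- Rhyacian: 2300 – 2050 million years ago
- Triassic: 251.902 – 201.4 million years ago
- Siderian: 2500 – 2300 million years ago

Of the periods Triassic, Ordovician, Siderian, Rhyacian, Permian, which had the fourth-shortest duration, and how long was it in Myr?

Siderian, 200 million years

Start − end for each: Triassic 251.902 − 201.4 = 50.502; Ordovician 485.4 − 443.8 = 41.6; Siderian 2500 − 2300 = 200; Rhyacian 2300 − 2050 = 250; Permian 298.9 − 251.902 = 46.998.
Ranking these from shortest: Ordovician < Permian < Triassic < Siderian < Rhyacian.
Position 4 in that ranking is Siderian, which lasted 200 Myr.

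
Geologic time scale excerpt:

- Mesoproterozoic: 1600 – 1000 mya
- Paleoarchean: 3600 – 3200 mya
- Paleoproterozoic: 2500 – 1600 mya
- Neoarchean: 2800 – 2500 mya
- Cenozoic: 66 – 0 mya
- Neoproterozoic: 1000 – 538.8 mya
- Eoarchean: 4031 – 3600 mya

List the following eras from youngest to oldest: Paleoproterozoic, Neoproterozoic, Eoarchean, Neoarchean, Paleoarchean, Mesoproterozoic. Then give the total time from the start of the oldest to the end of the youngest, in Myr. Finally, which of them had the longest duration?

Start ages (Ma): Eoarchean 4031, Paleoarchean 3600, Neoarchean 2800, Paleoproterozoic 2500, Mesoproterozoic 1600, Neoproterozoic 1000.
Ordered youngest to oldest: Neoproterozoic, Mesoproterozoic, Paleoproterozoic, Neoarchean, Paleoarchean, Eoarchean.
Span = 4031 − 538.8 = 3492.2 Myr.
Durations: Neoproterozoic 461.2, Paleoproterozoic 900, Paleoarchean 400, Neoarchean 300, Eoarchean 431, Mesoproterozoic 600 → longest is Paleoproterozoic (900 Myr).

Neoproterozoic, Mesoproterozoic, Paleoproterozoic, Neoarchean, Paleoarchean, Eoarchean; total span 3492.2 Myr; longest is Paleoproterozoic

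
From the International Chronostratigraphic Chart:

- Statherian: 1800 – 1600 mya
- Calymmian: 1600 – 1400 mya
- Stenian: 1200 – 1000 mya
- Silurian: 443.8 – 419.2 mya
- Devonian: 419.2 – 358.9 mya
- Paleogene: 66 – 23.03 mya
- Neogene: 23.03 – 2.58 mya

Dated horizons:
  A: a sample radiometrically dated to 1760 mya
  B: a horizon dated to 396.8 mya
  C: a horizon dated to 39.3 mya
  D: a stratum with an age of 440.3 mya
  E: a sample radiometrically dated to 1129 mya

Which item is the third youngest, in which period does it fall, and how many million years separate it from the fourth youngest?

Sorted youngest-first by Ma: C (39.3), B (396.8), D (440.3), E (1129), A (1760).
The third youngest is D at 440.3 Ma, which lies in 443.8–419.2 Ma: the Silurian.
The fourth youngest is E at 1129 Ma; separation = |440.3 − 1129| = 688.7 Myr.

D, in the Silurian; 688.7 million years to E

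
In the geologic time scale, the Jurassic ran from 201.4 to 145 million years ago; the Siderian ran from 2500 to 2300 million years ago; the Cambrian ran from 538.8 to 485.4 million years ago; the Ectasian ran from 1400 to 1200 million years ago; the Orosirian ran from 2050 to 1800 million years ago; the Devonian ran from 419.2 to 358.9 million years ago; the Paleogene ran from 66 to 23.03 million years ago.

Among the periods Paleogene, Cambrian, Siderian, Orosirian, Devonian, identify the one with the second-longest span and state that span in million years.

Siderian, 200 million years

Durations: Paleogene 42.97; Cambrian 53.4; Siderian 200; Orosirian 250; Devonian 60.3 Myr.
Sorted longest-first: Orosirian (250), Siderian (200), Devonian (60.3), Cambrian (53.4), Paleogene (42.97).
The second longest is Siderian at 200 Myr.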